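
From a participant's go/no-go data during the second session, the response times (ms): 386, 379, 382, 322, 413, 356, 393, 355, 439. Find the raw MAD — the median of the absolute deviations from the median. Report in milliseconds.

26 ms

Sorted: 322, 355, 356, 379, 382, 386, 393, 413, 439 → median = 382
|x − 382|: 4, 3, 0, 60, 31, 26, 11, 27, 57
Sorted deviations: 0, 3, 4, 11, 26, 27, 31, 57, 60 → MAD = 26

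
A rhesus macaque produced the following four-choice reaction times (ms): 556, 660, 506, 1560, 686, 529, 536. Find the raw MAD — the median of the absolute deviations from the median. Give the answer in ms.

Sorted: 506, 529, 536, 556, 660, 686, 1560 → median = 556
|x − 556|: 0, 104, 50, 1004, 130, 27, 20
Sorted deviations: 0, 20, 27, 50, 104, 130, 1004 → MAD = 50

50 ms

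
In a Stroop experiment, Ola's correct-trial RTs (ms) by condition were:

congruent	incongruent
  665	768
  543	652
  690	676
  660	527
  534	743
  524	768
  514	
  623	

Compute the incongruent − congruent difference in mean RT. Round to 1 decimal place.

M(congruent) = 4753/8 = 594.125
M(incongruent) = 4134/6 = 689.000
Difference = 689.000 − 594.125 = 94.875 ms

94.9 ms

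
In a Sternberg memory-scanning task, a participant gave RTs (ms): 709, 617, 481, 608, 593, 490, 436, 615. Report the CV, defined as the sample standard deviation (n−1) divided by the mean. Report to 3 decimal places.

n = 8, Σ = 4549, M = 568.6250
Σ(x−M)² = 57789.875; s = √(57789.875/7) = 90.8609
CV = 90.8609 / 568.6250 = 0.15979

0.160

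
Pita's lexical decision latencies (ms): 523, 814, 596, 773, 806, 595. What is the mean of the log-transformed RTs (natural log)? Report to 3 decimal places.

ln(RT): 6.2596, 6.7020, 6.3902, 6.6503, 6.6921, 6.3886
Σ ln(RT) = 39.0827
Mean = 39.0827/6 = 6.51378

6.514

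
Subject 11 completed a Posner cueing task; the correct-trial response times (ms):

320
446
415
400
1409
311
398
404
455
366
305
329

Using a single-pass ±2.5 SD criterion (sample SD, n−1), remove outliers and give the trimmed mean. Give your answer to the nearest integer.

377 ms

n = 12, ΣRT = 5558, M = 463.167
Σ(x−M)² = 1005129.67; s = √(1005129.67/11) = 302.284
Cutoffs: 463.167 ± 2.5·302.284 → [-292.5, 1218.9]
Outside: 1409 → excluded.
Retained (n=11): Σ = 4149, mean = 4149/11 = 377.182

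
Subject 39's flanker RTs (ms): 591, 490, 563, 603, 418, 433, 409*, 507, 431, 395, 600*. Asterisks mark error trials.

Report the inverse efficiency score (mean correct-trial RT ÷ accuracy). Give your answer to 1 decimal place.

601.7 ms

Correct trials (n=9): 591, 490, 563, 603, 418, 433, 507, 431, 395
Mean correct RT = 4431/9 = 492.3333 ms
Proportion correct = 9/11
IES = 492.3333 / (9/11) = 601.741 ms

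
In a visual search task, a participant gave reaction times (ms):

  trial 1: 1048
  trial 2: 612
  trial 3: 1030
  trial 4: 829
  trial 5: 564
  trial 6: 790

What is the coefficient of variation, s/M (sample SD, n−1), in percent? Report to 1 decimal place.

25.0%

n = 6, Σ = 4873, M = 812.1667
Σ(x−M)² = 205496.833; s = √(205496.833/5) = 202.7298
CV = 202.7298 / 812.1667 = 0.24962 = 24.962%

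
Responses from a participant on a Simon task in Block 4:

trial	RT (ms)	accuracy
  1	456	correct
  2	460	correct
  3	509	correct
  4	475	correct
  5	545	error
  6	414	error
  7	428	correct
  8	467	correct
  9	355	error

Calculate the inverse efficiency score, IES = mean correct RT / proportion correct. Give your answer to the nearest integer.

Correct trials (n=6): 456, 460, 509, 475, 428, 467
Mean correct RT = 2795/6 = 465.8333 ms
Proportion correct = 6/9
IES = 465.8333 / (6/9) = 698.750 ms

699 ms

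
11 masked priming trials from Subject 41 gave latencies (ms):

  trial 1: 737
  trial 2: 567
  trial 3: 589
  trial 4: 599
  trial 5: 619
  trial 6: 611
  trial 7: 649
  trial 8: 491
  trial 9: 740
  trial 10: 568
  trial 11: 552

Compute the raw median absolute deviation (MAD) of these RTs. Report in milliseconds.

32 ms

Sorted: 491, 552, 567, 568, 589, 599, 611, 619, 649, 737, 740 → median = 599
|x − 599|: 138, 32, 10, 0, 20, 12, 50, 108, 141, 31, 47
Sorted deviations: 0, 10, 12, 20, 31, 32, 47, 50, 108, 138, 141 → MAD = 32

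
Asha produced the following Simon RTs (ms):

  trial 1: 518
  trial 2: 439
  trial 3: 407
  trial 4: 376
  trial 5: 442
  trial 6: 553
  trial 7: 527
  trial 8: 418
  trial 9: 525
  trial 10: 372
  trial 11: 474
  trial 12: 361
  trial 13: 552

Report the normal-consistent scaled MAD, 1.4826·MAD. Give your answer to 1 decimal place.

Sorted: 361, 372, 376, 407, 418, 439, 442, 474, 518, 525, 527, 552, 553 → median = 442
|x − 442| sorted: 0, 3, 24, 32, 35, 66, 70, 76, 81, 83, 85, 110, 111 → MAD = 70
Robust SD ≈ 1.4826 × 70 = 103.782

103.8 ms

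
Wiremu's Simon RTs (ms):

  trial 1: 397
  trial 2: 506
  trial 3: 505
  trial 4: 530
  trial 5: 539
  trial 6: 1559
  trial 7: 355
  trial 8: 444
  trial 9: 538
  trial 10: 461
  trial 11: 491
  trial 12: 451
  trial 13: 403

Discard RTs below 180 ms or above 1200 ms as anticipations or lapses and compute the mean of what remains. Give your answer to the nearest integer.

468 ms

Excluded: 1559
Retained (n=12): Σ = 5620
Mean = 5620/12 = 468.3333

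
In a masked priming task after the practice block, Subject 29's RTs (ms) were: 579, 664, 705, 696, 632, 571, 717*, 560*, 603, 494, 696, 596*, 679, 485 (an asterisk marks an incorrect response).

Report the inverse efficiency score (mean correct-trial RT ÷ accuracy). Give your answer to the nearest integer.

Correct trials (n=11): 579, 664, 705, 696, 632, 571, 603, 494, 696, 679, 485
Mean correct RT = 6804/11 = 618.5455 ms
Proportion correct = 11/14
IES = 618.5455 / (11/14) = 787.240 ms

787 ms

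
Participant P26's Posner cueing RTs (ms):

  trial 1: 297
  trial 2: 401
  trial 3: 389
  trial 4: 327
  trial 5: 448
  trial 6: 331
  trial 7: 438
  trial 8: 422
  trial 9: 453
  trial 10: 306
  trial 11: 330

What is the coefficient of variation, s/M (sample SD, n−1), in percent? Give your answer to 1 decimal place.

n = 11, Σ = 4142, M = 376.5455
Σ(x−M)² = 35546.727; s = √(35546.727/10) = 59.6211
CV = 59.6211 / 376.5455 = 0.15834 = 15.834%

15.8%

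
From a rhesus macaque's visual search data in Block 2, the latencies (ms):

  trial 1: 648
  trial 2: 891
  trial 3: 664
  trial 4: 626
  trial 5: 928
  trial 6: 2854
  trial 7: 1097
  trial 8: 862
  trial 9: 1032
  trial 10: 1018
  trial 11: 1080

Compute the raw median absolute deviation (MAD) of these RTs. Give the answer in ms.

152 ms

Sorted: 626, 648, 664, 862, 891, 928, 1018, 1032, 1080, 1097, 2854 → median = 928
|x − 928|: 280, 37, 264, 302, 0, 1926, 169, 66, 104, 90, 152
Sorted deviations: 0, 37, 66, 90, 104, 152, 169, 264, 280, 302, 1926 → MAD = 152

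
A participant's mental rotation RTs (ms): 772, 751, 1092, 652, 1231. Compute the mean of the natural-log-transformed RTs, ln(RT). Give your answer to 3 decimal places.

ln(RT): 6.6490, 6.6214, 6.9958, 6.4800, 7.1156
Σ ln(RT) = 33.8618
Mean = 33.8618/5 = 6.77236

6.772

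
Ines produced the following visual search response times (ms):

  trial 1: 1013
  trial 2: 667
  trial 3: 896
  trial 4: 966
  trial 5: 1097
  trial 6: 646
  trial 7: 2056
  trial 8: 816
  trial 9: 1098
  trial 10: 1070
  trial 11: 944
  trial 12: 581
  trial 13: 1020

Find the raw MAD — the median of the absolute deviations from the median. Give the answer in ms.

131 ms

Sorted: 581, 646, 667, 816, 896, 944, 966, 1013, 1020, 1070, 1097, 1098, 2056 → median = 966
|x − 966|: 47, 299, 70, 0, 131, 320, 1090, 150, 132, 104, 22, 385, 54
Sorted deviations: 0, 22, 47, 54, 70, 104, 131, 132, 150, 299, 320, 385, 1090 → MAD = 131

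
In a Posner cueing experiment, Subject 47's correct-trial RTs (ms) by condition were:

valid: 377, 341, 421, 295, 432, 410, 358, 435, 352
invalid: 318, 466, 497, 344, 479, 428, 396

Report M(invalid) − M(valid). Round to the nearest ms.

M(valid) = 3421/9 = 380.111
M(invalid) = 2928/7 = 418.286
Difference = 418.286 − 380.111 = 38.175 ms

38 ms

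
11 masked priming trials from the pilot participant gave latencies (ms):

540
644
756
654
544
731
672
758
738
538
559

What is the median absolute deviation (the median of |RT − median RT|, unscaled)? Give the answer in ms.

Sorted: 538, 540, 544, 559, 644, 654, 672, 731, 738, 756, 758 → median = 654
|x − 654|: 114, 10, 102, 0, 110, 77, 18, 104, 84, 116, 95
Sorted deviations: 0, 10, 18, 77, 84, 95, 102, 104, 110, 114, 116 → MAD = 95

95 ms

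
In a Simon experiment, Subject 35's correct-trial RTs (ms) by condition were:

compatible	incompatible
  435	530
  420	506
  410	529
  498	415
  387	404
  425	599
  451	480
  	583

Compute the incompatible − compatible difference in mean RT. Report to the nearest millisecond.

M(compatible) = 3026/7 = 432.286
M(incompatible) = 4046/8 = 505.750
Difference = 505.750 − 432.286 = 73.464 ms

73 ms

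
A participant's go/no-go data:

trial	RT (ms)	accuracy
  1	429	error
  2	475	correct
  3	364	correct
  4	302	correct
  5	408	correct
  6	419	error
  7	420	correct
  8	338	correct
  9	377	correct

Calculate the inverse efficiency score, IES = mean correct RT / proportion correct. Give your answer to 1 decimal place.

493.0 ms

Correct trials (n=7): 475, 364, 302, 408, 420, 338, 377
Mean correct RT = 2684/7 = 383.4286 ms
Proportion correct = 7/9
IES = 383.4286 / (7/9) = 492.980 ms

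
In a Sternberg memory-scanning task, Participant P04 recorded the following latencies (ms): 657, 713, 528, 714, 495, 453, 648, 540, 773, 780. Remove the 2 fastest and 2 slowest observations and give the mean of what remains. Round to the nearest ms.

633 ms

Sorted: 453, 495, 528, 540, 648, 657, 713, 714, 773, 780
Drop lowest 2 (453, 495) and highest 2 (773, 780)
Remaining (n=6): Σ = 3800, mean = 3800/6 = 633.333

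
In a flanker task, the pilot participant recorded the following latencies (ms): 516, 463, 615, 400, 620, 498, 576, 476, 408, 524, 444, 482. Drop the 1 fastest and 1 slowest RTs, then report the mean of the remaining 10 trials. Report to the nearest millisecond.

500 ms

Sorted: 400, 408, 444, 463, 476, 482, 498, 516, 524, 576, 615, 620
Drop lowest 1 (400) and highest 1 (620)
Remaining (n=10): Σ = 5002, mean = 5002/10 = 500.200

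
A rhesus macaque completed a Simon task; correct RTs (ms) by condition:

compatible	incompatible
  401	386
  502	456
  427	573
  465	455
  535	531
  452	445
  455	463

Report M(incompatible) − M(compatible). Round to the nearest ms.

M(compatible) = 3237/7 = 462.429
M(incompatible) = 3309/7 = 472.714
Difference = 472.714 − 462.429 = 10.286 ms

10 ms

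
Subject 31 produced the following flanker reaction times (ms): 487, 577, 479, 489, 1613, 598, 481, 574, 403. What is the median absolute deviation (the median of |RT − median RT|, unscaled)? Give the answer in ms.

Sorted: 403, 479, 481, 487, 489, 574, 577, 598, 1613 → median = 489
|x − 489|: 2, 88, 10, 0, 1124, 109, 8, 85, 86
Sorted deviations: 0, 2, 8, 10, 85, 86, 88, 109, 1124 → MAD = 85

85 ms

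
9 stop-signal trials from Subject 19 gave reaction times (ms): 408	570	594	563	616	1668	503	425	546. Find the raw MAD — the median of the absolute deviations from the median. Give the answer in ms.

53 ms

Sorted: 408, 425, 503, 546, 563, 570, 594, 616, 1668 → median = 563
|x − 563|: 155, 7, 31, 0, 53, 1105, 60, 138, 17
Sorted deviations: 0, 7, 17, 31, 53, 60, 138, 155, 1105 → MAD = 53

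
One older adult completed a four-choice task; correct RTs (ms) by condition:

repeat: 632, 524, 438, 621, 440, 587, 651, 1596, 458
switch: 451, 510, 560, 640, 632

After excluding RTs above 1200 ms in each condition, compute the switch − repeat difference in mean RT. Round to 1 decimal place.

14.7 ms

repeat: exclude 1596
M(repeat) = 4351/8 = 543.875
M(switch) = 2793/5 = 558.600
Difference = 558.600 − 543.875 = 14.725 ms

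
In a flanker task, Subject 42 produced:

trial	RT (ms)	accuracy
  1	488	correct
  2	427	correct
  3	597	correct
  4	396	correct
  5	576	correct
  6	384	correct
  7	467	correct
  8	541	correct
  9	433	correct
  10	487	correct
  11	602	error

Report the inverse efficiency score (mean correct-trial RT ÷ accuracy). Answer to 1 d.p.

527.6 ms

Correct trials (n=10): 488, 427, 597, 396, 576, 384, 467, 541, 433, 487
Mean correct RT = 4796/10 = 479.6000 ms
Proportion correct = 10/11
IES = 479.6000 / (10/11) = 527.560 ms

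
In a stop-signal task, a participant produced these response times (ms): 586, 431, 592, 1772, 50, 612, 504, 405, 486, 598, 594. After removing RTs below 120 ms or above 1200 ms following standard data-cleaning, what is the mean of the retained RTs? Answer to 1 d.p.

Excluded: 50, 1772
Retained (n=9): Σ = 4808
Mean = 4808/9 = 534.2222

534.2 ms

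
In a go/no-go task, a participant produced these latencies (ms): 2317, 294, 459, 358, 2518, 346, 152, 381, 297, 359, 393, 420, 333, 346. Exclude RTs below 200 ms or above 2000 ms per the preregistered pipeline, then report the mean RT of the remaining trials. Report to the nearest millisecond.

Excluded: 152, 2317, 2518
Retained (n=11): Σ = 3986
Mean = 3986/11 = 362.3636

362 ms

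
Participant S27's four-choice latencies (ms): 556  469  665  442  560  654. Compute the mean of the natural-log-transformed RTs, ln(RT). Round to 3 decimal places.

ln(RT): 6.3208, 6.1506, 6.4998, 6.0913, 6.3279, 6.4831
Σ ln(RT) = 37.8735
Mean = 37.8735/6 = 6.31225

6.312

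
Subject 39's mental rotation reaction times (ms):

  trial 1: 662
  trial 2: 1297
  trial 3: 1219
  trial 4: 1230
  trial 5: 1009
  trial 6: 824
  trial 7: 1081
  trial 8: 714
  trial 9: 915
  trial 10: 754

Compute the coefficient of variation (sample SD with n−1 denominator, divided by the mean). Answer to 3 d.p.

0.238

n = 10, Σ = 9705, M = 970.5000
Σ(x−M)² = 481766.500; s = √(481766.500/9) = 231.3647
CV = 231.3647 / 970.5000 = 0.23840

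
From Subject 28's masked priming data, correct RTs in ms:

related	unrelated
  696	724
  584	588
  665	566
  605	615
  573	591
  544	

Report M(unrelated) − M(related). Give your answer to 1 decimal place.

M(related) = 3667/6 = 611.167
M(unrelated) = 3084/5 = 616.800
Difference = 616.800 − 611.167 = 5.633 ms

5.6 ms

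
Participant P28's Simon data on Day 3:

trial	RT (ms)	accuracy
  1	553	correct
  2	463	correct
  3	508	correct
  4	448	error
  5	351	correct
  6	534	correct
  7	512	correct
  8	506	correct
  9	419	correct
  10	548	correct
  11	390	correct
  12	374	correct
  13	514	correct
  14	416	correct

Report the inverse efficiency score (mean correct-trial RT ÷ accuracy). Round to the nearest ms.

Correct trials (n=13): 553, 463, 508, 351, 534, 512, 506, 419, 548, 390, 374, 514, 416
Mean correct RT = 6088/13 = 468.3077 ms
Proportion correct = 13/14
IES = 468.3077 / (13/14) = 504.331 ms

504 ms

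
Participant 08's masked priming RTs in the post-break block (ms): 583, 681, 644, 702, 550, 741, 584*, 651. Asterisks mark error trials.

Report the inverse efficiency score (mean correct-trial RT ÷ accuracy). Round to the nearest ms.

Correct trials (n=7): 583, 681, 644, 702, 550, 741, 651
Mean correct RT = 4552/7 = 650.2857 ms
Proportion correct = 7/8
IES = 650.2857 / (7/8) = 743.184 ms

743 ms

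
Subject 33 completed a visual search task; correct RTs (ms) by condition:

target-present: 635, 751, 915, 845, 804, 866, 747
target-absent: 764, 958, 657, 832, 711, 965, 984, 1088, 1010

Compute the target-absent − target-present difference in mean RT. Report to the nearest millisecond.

91 ms

M(target-present) = 5563/7 = 794.714
M(target-absent) = 7969/9 = 885.444
Difference = 885.444 − 794.714 = 90.730 ms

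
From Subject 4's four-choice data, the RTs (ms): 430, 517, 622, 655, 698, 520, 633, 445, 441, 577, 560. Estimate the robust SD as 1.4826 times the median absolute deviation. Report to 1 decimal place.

Sorted: 430, 441, 445, 517, 520, 560, 577, 622, 633, 655, 698 → median = 560
|x − 560| sorted: 0, 17, 40, 43, 62, 73, 95, 115, 119, 130, 138 → MAD = 73
Robust SD ≈ 1.4826 × 73 = 108.230

108.2 ms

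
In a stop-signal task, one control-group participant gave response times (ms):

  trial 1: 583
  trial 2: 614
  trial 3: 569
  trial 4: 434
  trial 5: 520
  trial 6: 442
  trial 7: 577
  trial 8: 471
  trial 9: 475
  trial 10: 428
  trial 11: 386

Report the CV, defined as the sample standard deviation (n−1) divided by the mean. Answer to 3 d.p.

0.153

n = 11, Σ = 5499, M = 499.9091
Σ(x−M)² = 58340.909; s = √(58340.909/10) = 76.3812
CV = 76.3812 / 499.9091 = 0.15279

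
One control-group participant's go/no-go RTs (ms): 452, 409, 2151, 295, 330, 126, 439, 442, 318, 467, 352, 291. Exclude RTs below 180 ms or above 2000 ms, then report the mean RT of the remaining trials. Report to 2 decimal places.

Excluded: 126, 2151
Retained (n=10): Σ = 3795
Mean = 3795/10 = 379.5000

379.50 ms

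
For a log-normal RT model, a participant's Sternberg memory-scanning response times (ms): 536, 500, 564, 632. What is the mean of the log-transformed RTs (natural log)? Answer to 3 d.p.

6.321

ln(RT): 6.2841, 6.2146, 6.3351, 6.4489
Σ ln(RT) = 25.2827
Mean = 25.2827/4 = 6.32067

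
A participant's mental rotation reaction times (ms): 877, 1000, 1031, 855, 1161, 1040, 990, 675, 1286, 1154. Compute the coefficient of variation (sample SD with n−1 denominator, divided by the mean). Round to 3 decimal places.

n = 10, Σ = 10069, M = 1006.9000
Σ(x−M)² = 275396.900; s = √(275396.900/9) = 174.9276
CV = 174.9276 / 1006.9000 = 0.17373

0.174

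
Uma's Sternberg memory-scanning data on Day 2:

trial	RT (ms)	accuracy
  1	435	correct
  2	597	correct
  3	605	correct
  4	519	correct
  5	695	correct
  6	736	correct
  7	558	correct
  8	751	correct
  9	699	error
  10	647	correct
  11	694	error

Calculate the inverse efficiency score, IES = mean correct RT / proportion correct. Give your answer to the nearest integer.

753 ms

Correct trials (n=9): 435, 597, 605, 519, 695, 736, 558, 751, 647
Mean correct RT = 5543/9 = 615.8889 ms
Proportion correct = 9/11
IES = 615.8889 / (9/11) = 752.753 ms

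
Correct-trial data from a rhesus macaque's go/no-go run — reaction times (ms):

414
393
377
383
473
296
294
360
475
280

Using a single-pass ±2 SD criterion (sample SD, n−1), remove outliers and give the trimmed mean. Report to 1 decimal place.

374.5 ms

n = 10, ΣRT = 3745, M = 374.500
Σ(x−M)² = 43566.50; s = √(43566.50/9) = 69.575
Cutoffs: 374.500 ± 2·69.575 → [235.3, 513.7]
No RTs fall outside the cutoffs; all 10 retained. Mean = 3745/10 = 374.500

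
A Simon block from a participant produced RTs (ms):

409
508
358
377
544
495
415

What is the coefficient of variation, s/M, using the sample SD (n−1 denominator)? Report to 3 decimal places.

n = 7, Σ = 3106, M = 443.7143
Σ(x−M)² = 30647.429; s = √(30647.429/6) = 71.4696
CV = 71.4696 / 443.7143 = 0.16107

0.161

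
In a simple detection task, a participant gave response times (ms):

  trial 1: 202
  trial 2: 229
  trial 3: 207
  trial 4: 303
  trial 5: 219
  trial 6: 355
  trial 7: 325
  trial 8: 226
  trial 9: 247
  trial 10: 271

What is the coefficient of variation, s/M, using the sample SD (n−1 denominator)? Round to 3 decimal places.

n = 10, Σ = 2584, M = 258.4000
Σ(x−M)² = 25334.400; s = √(25334.400/9) = 53.0559
CV = 53.0559 / 258.4000 = 0.20532

0.205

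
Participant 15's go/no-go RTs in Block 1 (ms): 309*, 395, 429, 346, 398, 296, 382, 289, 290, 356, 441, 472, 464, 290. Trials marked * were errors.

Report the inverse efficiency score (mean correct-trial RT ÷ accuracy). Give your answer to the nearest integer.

Correct trials (n=13): 395, 429, 346, 398, 296, 382, 289, 290, 356, 441, 472, 464, 290
Mean correct RT = 4848/13 = 372.9231 ms
Proportion correct = 13/14
IES = 372.9231 / (13/14) = 401.609 ms

402 ms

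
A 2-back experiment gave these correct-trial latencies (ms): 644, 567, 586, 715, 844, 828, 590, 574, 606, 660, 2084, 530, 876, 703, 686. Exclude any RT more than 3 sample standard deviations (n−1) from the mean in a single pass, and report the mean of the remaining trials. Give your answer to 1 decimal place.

n = 15, ΣRT = 11493, M = 766.200
Σ(x−M)² = 2019378.40; s = √(2019378.40/14) = 379.791
Cutoffs: 766.200 ± 3·379.791 → [-373.2, 1905.6]
Outside: 2084 → excluded.
Retained (n=14): Σ = 9409, mean = 9409/14 = 672.071

672.1 ms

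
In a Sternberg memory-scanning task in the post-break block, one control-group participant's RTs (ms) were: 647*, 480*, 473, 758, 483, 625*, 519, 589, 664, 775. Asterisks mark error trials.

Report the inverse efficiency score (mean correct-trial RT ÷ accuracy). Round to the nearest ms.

870 ms

Correct trials (n=7): 473, 758, 483, 519, 589, 664, 775
Mean correct RT = 4261/7 = 608.7143 ms
Proportion correct = 7/10
IES = 608.7143 / (7/10) = 869.592 ms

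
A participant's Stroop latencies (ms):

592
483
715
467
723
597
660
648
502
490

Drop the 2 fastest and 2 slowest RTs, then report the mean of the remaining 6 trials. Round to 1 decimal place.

581.5 ms

Sorted: 467, 483, 490, 502, 592, 597, 648, 660, 715, 723
Drop lowest 2 (467, 483) and highest 2 (715, 723)
Remaining (n=6): Σ = 3489, mean = 3489/6 = 581.500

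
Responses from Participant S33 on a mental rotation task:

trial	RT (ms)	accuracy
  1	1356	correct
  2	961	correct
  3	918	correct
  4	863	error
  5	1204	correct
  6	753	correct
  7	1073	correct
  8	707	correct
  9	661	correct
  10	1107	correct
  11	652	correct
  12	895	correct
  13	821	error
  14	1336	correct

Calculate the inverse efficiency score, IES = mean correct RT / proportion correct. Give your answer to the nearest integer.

Correct trials (n=12): 1356, 961, 918, 1204, 753, 1073, 707, 661, 1107, 652, 895, 1336
Mean correct RT = 11623/12 = 968.5833 ms
Proportion correct = 12/14
IES = 968.5833 / (12/14) = 1130.014 ms

1130 ms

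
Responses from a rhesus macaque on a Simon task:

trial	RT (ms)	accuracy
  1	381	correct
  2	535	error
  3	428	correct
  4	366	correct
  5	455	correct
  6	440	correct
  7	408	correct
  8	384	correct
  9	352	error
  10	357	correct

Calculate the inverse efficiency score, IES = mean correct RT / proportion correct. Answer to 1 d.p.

Correct trials (n=8): 381, 428, 366, 455, 440, 408, 384, 357
Mean correct RT = 3219/8 = 402.3750 ms
Proportion correct = 8/10
IES = 402.3750 / (8/10) = 502.969 ms

503.0 ms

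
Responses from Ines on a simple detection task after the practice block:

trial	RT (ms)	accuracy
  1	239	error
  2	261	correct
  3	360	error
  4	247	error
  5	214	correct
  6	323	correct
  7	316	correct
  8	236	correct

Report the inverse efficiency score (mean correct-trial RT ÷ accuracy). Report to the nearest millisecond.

Correct trials (n=5): 261, 214, 323, 316, 236
Mean correct RT = 1350/5 = 270.0000 ms
Proportion correct = 5/8
IES = 270.0000 / (5/8) = 432.000 ms

432 ms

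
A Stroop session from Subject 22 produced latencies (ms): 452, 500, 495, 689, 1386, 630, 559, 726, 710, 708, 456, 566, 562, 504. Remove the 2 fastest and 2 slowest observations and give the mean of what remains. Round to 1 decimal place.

Sorted: 452, 456, 495, 500, 504, 559, 562, 566, 630, 689, 708, 710, 726, 1386
Drop lowest 2 (452, 456) and highest 2 (726, 1386)
Remaining (n=10): Σ = 5923, mean = 5923/10 = 592.300

592.3 ms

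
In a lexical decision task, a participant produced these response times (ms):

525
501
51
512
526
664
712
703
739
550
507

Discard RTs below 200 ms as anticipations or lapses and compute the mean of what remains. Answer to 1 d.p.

593.9 ms

Excluded: 51
Retained (n=10): Σ = 5939
Mean = 5939/10 = 593.9000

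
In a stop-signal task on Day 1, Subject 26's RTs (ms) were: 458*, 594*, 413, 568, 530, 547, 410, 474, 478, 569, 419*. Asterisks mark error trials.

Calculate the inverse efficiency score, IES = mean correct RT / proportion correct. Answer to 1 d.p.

Correct trials (n=8): 413, 568, 530, 547, 410, 474, 478, 569
Mean correct RT = 3989/8 = 498.6250 ms
Proportion correct = 8/11
IES = 498.6250 / (8/11) = 685.609 ms

685.6 ms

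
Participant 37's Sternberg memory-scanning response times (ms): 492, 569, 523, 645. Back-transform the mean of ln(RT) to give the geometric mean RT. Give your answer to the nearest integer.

554 ms

ln(RT): 6.1985, 6.3439, 6.2596, 6.4693
Mean ln(RT) = 25.2712/4 = 6.31780
Geometric mean = exp(6.31780) = 554.35 ms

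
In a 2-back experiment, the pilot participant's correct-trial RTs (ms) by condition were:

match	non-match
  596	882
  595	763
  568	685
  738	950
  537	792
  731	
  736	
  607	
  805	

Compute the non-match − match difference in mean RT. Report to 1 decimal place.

157.4 ms

M(match) = 5913/9 = 657.000
M(non-match) = 4072/5 = 814.400
Difference = 814.400 − 657.000 = 157.400 ms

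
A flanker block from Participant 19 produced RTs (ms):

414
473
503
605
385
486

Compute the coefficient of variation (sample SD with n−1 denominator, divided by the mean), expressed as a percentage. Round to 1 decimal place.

n = 6, Σ = 2866, M = 477.6667
Σ(x−M)² = 29587.333; s = √(29587.333/5) = 76.9251
CV = 76.9251 / 477.6667 = 0.16104 = 16.104%

16.1%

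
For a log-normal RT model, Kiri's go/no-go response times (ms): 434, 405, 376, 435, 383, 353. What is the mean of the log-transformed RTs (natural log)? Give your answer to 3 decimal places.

ln(RT): 6.0730, 6.0039, 5.9296, 6.0753, 5.9480, 5.8665
Σ ln(RT) = 35.8964
Mean = 35.8964/6 = 5.98273

5.983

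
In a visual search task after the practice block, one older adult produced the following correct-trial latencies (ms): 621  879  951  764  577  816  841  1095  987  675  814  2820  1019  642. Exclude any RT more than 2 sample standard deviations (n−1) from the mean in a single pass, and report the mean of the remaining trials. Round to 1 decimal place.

821.6 ms

n = 14, ΣRT = 13501, M = 964.357
Σ(x−M)² = 4026999.21; s = √(4026999.21/13) = 556.569
Cutoffs: 964.357 ± 2·556.569 → [-148.8, 2077.5]
Outside: 2820 → excluded.
Retained (n=13): Σ = 10681, mean = 10681/13 = 821.615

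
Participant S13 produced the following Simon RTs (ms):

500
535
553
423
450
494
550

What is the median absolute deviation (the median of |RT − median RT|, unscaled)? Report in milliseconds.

Sorted: 423, 450, 494, 500, 535, 550, 553 → median = 500
|x − 500|: 0, 35, 53, 77, 50, 6, 50
Sorted deviations: 0, 6, 35, 50, 50, 53, 77 → MAD = 50

50 ms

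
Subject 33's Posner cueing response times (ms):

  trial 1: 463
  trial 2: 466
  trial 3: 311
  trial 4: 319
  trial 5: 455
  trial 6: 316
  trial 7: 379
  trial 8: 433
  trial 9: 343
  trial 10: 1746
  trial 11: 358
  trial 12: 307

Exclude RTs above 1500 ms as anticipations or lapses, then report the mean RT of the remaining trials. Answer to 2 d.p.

377.27 ms

Excluded: 1746
Retained (n=11): Σ = 4150
Mean = 4150/11 = 377.2727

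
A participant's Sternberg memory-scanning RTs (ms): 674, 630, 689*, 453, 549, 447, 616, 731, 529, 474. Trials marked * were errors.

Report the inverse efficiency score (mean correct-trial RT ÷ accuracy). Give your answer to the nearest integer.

Correct trials (n=9): 674, 630, 453, 549, 447, 616, 731, 529, 474
Mean correct RT = 5103/9 = 567.0000 ms
Proportion correct = 9/10
IES = 567.0000 / (9/10) = 630.000 ms

630 ms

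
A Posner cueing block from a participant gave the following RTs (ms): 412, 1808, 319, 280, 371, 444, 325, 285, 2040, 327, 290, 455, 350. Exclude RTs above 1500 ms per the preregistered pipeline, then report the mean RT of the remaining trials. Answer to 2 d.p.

350.73 ms

Excluded: 1808, 2040
Retained (n=11): Σ = 3858
Mean = 3858/11 = 350.7273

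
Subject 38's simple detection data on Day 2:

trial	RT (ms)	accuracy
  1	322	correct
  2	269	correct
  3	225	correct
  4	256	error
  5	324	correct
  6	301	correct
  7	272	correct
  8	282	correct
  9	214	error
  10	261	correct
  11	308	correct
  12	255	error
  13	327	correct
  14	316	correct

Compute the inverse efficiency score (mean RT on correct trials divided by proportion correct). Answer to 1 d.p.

371.1 ms

Correct trials (n=11): 322, 269, 225, 324, 301, 272, 282, 261, 308, 327, 316
Mean correct RT = 3207/11 = 291.5455 ms
Proportion correct = 11/14
IES = 291.5455 / (11/14) = 371.058 ms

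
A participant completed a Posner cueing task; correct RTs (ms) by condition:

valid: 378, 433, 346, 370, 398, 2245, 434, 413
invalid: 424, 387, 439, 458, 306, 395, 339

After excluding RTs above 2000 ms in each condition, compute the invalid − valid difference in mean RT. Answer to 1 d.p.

valid: exclude 2245
M(valid) = 2772/7 = 396.000
M(invalid) = 2748/7 = 392.571
Difference = 392.571 − 396.000 = -3.429 ms

-3.4 ms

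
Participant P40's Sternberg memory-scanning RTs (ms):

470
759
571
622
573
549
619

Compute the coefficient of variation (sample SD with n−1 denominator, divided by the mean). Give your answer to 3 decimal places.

0.149

n = 7, Σ = 4163, M = 594.7143
Σ(x−M)² = 47001.429; s = √(47001.429/6) = 88.5075
CV = 88.5075 / 594.7143 = 0.14882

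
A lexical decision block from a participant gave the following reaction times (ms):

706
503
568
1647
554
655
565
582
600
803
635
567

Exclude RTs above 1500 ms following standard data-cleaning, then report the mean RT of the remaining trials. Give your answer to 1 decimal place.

Excluded: 1647
Retained (n=11): Σ = 6738
Mean = 6738/11 = 612.5455

612.5 ms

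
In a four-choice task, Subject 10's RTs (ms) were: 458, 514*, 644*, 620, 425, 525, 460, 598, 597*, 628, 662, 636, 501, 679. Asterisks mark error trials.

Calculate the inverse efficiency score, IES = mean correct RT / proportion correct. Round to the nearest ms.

716 ms

Correct trials (n=11): 458, 620, 425, 525, 460, 598, 628, 662, 636, 501, 679
Mean correct RT = 6192/11 = 562.9091 ms
Proportion correct = 11/14
IES = 562.9091 / (11/14) = 716.430 ms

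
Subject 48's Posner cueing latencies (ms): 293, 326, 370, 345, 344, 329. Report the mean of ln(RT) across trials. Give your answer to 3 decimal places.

ln(RT): 5.6802, 5.7869, 5.9135, 5.8435, 5.8406, 5.7961
Σ ln(RT) = 34.8608
Mean = 34.8608/6 = 5.81014

5.810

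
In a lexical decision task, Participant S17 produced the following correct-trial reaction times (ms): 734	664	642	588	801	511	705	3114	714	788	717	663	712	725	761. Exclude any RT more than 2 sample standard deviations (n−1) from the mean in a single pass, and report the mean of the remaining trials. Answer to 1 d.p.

694.6 ms

n = 15, ΣRT = 12839, M = 855.933
Σ(x−M)² = 5541062.93; s = √(5541062.93/14) = 629.119
Cutoffs: 855.933 ± 2·629.119 → [-402.3, 2114.2]
Outside: 3114 → excluded.
Retained (n=14): Σ = 9725, mean = 9725/14 = 694.643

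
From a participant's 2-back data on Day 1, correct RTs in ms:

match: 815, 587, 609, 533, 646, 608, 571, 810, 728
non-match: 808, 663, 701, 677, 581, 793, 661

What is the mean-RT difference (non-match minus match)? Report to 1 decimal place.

M(match) = 5907/9 = 656.333
M(non-match) = 4884/7 = 697.714
Difference = 697.714 − 656.333 = 41.381 ms

41.4 ms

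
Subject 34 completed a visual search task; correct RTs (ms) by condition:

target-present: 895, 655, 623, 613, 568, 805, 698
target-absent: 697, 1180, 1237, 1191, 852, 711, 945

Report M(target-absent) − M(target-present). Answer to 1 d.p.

M(target-present) = 4857/7 = 693.857
M(target-absent) = 6813/7 = 973.286
Difference = 973.286 − 693.857 = 279.429 ms

279.4 ms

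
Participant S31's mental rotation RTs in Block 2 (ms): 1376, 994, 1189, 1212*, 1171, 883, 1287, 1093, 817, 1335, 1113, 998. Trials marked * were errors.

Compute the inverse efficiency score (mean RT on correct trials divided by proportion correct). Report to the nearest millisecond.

Correct trials (n=11): 1376, 994, 1189, 1171, 883, 1287, 1093, 817, 1335, 1113, 998
Mean correct RT = 12256/11 = 1114.1818 ms
Proportion correct = 11/12
IES = 1114.1818 / (11/12) = 1215.471 ms

1215 ms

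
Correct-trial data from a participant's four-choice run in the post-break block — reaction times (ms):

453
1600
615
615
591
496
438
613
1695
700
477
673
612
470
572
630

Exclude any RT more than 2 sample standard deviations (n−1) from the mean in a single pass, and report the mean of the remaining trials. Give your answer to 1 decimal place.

n = 16, ΣRT = 11250, M = 703.125
Σ(x−M)² = 2137423.75; s = √(2137423.75/15) = 377.485
Cutoffs: 703.125 ± 2·377.485 → [-51.8, 1458.1]
Outside: 1600, 1695 → excluded.
Retained (n=14): Σ = 7955, mean = 7955/14 = 568.214

568.2 ms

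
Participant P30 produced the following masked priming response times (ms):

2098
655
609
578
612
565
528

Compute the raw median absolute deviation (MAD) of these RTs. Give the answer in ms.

Sorted: 528, 565, 578, 609, 612, 655, 2098 → median = 609
|x − 609|: 1489, 46, 0, 31, 3, 44, 81
Sorted deviations: 0, 3, 31, 44, 46, 81, 1489 → MAD = 44

44 ms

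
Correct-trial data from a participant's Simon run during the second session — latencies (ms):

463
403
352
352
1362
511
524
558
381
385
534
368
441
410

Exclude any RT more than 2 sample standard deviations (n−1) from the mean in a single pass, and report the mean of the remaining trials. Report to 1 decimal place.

n = 14, ΣRT = 7044, M = 503.143
Σ(x−M)² = 859099.71; s = √(859099.71/13) = 257.069
Cutoffs: 503.143 ± 2·257.069 → [-11.0, 1017.3]
Outside: 1362 → excluded.
Retained (n=13): Σ = 5682, mean = 5682/13 = 437.077

437.1 ms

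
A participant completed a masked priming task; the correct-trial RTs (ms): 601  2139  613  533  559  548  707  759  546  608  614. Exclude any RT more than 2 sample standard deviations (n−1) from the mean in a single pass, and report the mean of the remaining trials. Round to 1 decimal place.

608.8 ms

n = 11, ΣRT = 8227, M = 747.909
Σ(x−M)² = 2176822.91; s = √(2176822.91/10) = 466.564
Cutoffs: 747.909 ± 2·466.564 → [-185.2, 1681.0]
Outside: 2139 → excluded.
Retained (n=10): Σ = 6088, mean = 6088/10 = 608.800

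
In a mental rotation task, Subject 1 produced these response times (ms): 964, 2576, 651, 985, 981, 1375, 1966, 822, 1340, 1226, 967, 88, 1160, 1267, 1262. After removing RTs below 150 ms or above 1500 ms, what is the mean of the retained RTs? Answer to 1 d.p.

1083.3 ms

Excluded: 88, 1966, 2576
Retained (n=12): Σ = 13000
Mean = 13000/12 = 1083.3333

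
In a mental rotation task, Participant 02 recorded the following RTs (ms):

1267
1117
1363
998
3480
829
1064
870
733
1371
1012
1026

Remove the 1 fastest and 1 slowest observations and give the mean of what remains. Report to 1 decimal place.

1091.7 ms

Sorted: 733, 829, 870, 998, 1012, 1026, 1064, 1117, 1267, 1363, 1371, 3480
Drop lowest 1 (733) and highest 1 (3480)
Remaining (n=10): Σ = 10917, mean = 10917/10 = 1091.700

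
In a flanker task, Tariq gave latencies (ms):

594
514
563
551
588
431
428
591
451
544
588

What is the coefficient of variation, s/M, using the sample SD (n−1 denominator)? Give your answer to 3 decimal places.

n = 11, Σ = 5843, M = 531.1818
Σ(x−M)² = 42957.636; s = √(42957.636/10) = 65.5421
CV = 65.5421 / 531.1818 = 0.12339

0.123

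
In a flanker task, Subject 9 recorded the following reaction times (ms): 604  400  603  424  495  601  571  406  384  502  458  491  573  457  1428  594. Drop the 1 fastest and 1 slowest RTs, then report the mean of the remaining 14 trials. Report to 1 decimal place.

Sorted: 384, 400, 406, 424, 457, 458, 491, 495, 502, 571, 573, 594, 601, 603, 604, 1428
Drop lowest 1 (384) and highest 1 (1428)
Remaining (n=14): Σ = 7179, mean = 7179/14 = 512.786

512.8 ms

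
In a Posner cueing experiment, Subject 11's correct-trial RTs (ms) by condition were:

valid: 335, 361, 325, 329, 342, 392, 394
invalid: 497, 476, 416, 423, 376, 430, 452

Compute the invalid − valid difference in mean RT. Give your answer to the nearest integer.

M(valid) = 2478/7 = 354.000
M(invalid) = 3070/7 = 438.571
Difference = 438.571 − 354.000 = 84.571 ms

85 ms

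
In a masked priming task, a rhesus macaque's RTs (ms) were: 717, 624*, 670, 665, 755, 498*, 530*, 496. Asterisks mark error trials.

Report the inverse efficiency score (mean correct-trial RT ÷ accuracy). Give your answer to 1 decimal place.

Correct trials (n=5): 717, 670, 665, 755, 496
Mean correct RT = 3303/5 = 660.6000 ms
Proportion correct = 5/8
IES = 660.6000 / (5/8) = 1056.960 ms

1057.0 ms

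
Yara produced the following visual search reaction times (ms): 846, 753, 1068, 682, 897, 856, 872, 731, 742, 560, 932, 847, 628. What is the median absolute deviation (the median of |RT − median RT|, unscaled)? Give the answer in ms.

93 ms

Sorted: 560, 628, 682, 731, 742, 753, 846, 847, 856, 872, 897, 932, 1068 → median = 846
|x − 846|: 0, 93, 222, 164, 51, 10, 26, 115, 104, 286, 86, 1, 218
Sorted deviations: 0, 1, 10, 26, 51, 86, 93, 104, 115, 164, 218, 222, 286 → MAD = 93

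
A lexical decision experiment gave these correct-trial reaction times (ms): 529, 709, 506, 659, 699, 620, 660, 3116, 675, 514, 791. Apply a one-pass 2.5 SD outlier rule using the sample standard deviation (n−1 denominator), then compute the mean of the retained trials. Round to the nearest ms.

n = 11, ΣRT = 9478, M = 861.636
Σ(x−M)² = 5669808.55; s = √(5669808.55/10) = 752.981
Cutoffs: 861.636 ± 2.5·752.981 → [-1020.8, 2744.1]
Outside: 3116 → excluded.
Retained (n=10): Σ = 6362, mean = 6362/10 = 636.200

636 ms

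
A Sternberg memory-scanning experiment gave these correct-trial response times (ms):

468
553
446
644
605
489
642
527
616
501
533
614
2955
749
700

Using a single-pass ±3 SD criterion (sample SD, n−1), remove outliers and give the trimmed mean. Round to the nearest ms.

578 ms

n = 15, ΣRT = 11042, M = 736.133
Σ(x−M)² = 5379707.73; s = √(5379707.73/14) = 619.891
Cutoffs: 736.133 ± 3·619.891 → [-1123.5, 2595.8]
Outside: 2955 → excluded.
Retained (n=14): Σ = 8087, mean = 8087/14 = 577.643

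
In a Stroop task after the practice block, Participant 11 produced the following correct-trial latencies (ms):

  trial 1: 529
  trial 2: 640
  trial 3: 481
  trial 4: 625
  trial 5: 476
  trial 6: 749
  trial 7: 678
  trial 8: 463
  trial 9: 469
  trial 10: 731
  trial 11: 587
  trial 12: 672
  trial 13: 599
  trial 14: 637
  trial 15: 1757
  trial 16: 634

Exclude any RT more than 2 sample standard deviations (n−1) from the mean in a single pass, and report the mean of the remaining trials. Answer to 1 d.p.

n = 16, ΣRT = 10727, M = 670.438
Σ(x−M)² = 1385323.94; s = √(1385323.94/15) = 303.900
Cutoffs: 670.438 ± 2·303.900 → [62.6, 1278.2]
Outside: 1757 → excluded.
Retained (n=15): Σ = 8970, mean = 8970/15 = 598.000

598.0 ms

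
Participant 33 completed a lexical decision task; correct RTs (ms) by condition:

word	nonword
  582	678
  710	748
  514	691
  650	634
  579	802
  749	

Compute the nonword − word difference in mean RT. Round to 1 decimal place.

79.9 ms

M(word) = 3784/6 = 630.667
M(nonword) = 3553/5 = 710.600
Difference = 710.600 − 630.667 = 79.933 ms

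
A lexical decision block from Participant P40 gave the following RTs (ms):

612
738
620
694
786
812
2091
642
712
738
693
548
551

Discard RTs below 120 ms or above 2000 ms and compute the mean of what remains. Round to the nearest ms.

679 ms

Excluded: 2091
Retained (n=12): Σ = 8146
Mean = 8146/12 = 678.8333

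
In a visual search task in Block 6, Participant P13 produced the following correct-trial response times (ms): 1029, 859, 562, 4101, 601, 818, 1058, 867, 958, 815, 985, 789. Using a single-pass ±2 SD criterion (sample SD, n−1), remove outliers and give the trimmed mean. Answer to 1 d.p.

849.2 ms

n = 12, ΣRT = 13442, M = 1120.167
Σ(x−M)² = 9949599.67; s = √(9949599.67/11) = 951.057
Cutoffs: 1120.167 ± 2·951.057 → [-781.9, 3022.3]
Outside: 4101 → excluded.
Retained (n=11): Σ = 9341, mean = 9341/11 = 849.182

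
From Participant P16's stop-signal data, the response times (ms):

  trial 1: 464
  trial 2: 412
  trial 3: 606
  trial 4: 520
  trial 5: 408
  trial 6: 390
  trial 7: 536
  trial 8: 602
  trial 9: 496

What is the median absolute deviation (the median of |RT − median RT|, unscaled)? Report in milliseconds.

Sorted: 390, 408, 412, 464, 496, 520, 536, 602, 606 → median = 496
|x − 496|: 32, 84, 110, 24, 88, 106, 40, 106, 0
Sorted deviations: 0, 24, 32, 40, 84, 88, 106, 106, 110 → MAD = 84

84 ms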